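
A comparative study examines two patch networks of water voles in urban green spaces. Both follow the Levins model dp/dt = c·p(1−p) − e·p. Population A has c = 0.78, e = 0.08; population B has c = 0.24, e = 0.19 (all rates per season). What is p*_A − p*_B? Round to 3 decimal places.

0.689

A: p*_A = 1 − 0.08/0.78 = 0.8974.
B: p*_B = 1 − 0.19/0.24 = 0.2083.
p*_A − p*_B = 0.8974 − 0.2083 = 0.6891.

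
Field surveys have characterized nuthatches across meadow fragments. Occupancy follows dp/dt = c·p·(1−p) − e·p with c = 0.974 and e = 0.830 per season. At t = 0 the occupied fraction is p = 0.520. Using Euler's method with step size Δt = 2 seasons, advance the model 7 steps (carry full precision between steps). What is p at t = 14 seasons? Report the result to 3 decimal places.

0.147

Update rule: p ← p + [c·p·(1−p) − e·p]·Δt with Δt = 2.
step 1: Δp = -0.37698, p = 0.14302
step 2: Δp = +0.00134, p = 0.14436
step 3: Δp = +0.00098, p = 0.14534
step 4: Δp = +0.00071, p = 0.14605
step 5: Δp = +0.00051, p = 0.14656
step 6: Δp = +0.00037, p = 0.14693
step 7: Δp = +0.00026, p = 0.14719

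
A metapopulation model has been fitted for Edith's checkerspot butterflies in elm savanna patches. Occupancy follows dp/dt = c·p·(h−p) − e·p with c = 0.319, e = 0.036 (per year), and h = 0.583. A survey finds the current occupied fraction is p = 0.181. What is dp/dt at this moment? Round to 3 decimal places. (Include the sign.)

0.017

Colonization term: c·p·(h−p) = 0.319×0.181×0.4020 = 0.02321.
Extinction term: e·p = 0.00652.
dp/dt = 0.02321 − 0.00652 = 0.01670.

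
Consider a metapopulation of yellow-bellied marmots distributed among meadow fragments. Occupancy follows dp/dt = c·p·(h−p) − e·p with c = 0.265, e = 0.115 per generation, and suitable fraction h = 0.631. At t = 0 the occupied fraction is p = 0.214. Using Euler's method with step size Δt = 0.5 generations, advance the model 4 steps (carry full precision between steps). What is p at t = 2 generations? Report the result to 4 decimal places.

Update rule: p ← p + [c·p·(h−p) − e·p]·Δt with Δt = 0.5.
p: 0.21400 → 0.21352  (Δp = -0.00048)
p: 0.21352 → 0.21305  (Δp = -0.00047)
p: 0.21305 → 0.21260  (Δp = -0.00045)
p: 0.21260 → 0.21216  (Δp = -0.00044)

0.2122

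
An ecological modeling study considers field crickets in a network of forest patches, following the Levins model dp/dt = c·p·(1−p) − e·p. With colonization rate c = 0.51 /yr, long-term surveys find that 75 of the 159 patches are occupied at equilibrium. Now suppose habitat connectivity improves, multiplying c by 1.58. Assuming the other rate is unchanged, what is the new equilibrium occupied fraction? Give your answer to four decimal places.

0.6656

Observed p* = 75/159 = 0.47170.
Balance c(1−p*) = e gives e = 0.51×(1 − 0.47170) = 0.26943.
New p* = 1 − e/c = 1 − 0.26943/0.80580 = 0.66564.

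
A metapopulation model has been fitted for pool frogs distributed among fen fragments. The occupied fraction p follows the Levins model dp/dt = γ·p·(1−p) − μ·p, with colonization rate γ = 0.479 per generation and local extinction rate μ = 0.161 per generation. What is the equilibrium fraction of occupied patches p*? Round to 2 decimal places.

Setting dp/dt = 0 and dividing through by p* gives γ·(1−p*) = μ.
So p* = 1 − μ/γ = 1 − 0.161/0.479 = 1 − 0.3361 = 0.6639.

0.66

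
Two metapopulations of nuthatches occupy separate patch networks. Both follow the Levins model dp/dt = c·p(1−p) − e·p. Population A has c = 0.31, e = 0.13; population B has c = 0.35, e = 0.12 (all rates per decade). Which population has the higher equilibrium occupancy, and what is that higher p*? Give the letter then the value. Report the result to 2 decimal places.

B, 0.66

A: p*_A = 1 − 0.13/0.31 = 0.5806.
B: p*_B = 1 − 0.12/0.35 = 0.6571.
B is higher at 0.6571.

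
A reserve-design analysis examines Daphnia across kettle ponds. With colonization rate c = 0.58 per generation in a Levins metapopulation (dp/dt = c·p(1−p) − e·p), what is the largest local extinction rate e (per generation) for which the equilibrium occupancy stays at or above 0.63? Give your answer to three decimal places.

1 − e/c ≥ 0.63 ⇒ e ≤ c(1 − 0.63) = 0.58 × 0.3700.
e_max = 0.2146.

0.215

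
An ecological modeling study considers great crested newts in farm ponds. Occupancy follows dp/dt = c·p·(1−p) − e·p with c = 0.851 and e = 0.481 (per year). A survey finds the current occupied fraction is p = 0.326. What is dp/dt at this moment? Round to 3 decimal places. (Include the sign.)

0.030

Colonization term: c·p·(1−p) = 0.851×0.326×0.6740 = 0.18699.
Extinction term: e·p = 0.15681.
dp/dt = 0.18699 − 0.15681 = 0.03018.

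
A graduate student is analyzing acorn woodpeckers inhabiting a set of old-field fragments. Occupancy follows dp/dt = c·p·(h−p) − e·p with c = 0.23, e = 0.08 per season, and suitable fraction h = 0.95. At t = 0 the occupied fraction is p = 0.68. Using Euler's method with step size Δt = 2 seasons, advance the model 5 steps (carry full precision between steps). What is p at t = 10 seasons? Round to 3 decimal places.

Update rule: p ← p + [c·p·(h−p) − e·p]·Δt with Δt = 2.
  1  |  dp/dt·Δt = -0.024344  |  p_1 = 0.655656
  2  |  dp/dt·Δt = -0.016130  |  p_2 = 0.639526
  3  |  dp/dt·Δt = -0.010988  |  p_3 = 0.628537
  4  |  dp/dt·Δt = -0.007622  |  p_4 = 0.620915
  5  |  dp/dt·Δt = -0.005353  |  p_5 = 0.615562

0.616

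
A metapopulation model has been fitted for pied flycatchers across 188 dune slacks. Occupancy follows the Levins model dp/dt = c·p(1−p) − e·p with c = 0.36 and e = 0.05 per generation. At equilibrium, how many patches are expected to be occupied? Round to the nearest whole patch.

162

p* = 1 − e/c = 1 − 0.05/0.36 = 0.8611.
Expected occupied patches = N × p* = 188 × 0.8611 = 161.89 ≈ 162.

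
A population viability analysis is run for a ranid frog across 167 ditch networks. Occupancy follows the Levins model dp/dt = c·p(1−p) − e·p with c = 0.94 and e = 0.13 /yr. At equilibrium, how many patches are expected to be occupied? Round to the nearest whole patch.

p* = 1 − e/c = 1 − 0.13/0.94 = 0.8617.
Expected occupied patches = N × p* = 167 × 0.8617 = 143.90 ≈ 144.

144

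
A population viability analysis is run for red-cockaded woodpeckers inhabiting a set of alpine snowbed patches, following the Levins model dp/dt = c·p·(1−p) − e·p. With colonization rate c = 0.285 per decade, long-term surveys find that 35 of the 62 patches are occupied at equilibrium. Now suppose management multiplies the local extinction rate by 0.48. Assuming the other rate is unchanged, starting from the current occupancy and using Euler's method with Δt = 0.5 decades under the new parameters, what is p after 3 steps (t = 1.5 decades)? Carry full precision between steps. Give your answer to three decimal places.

Observed p* = 35/62 = 0.56452.
Balance c(1−p*) = e gives e = 0.285×(1 − 0.56452) = 0.12411.
Starting from p₀ = 0.56452; update p ← p + (dp/dt)·Δt with the new parameters.
p: 0.56452 → 0.58273  (Δp = +0.01822)
p: 0.58273 → 0.60002  (Δp = +0.01729)
p: 0.60002 → 0.61635  (Δp = +0.01633)

0.616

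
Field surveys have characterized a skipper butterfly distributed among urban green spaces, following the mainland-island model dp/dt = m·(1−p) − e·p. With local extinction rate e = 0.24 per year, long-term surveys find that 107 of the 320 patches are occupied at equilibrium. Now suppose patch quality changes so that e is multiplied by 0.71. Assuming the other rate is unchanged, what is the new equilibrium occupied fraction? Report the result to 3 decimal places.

0.414

Observed p* = 107/320 = 0.33437.
Balance m(1−p*) = e·p* gives m = e·p*/(1−p*) = 0.24×0.33437/0.66563 = 0.12056.
New p* = m/(m+e) = 0.12056/(0.12056+0.17040) = 0.41435.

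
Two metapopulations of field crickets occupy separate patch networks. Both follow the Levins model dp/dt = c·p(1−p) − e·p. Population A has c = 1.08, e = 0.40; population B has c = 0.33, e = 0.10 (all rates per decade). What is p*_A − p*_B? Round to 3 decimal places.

-0.067

A: p*_A = 1 − 0.40/1.08 = 0.6296.
B: p*_B = 1 − 0.10/0.33 = 0.6970.
p*_A − p*_B = 0.6296 − 0.6970 = -0.0673.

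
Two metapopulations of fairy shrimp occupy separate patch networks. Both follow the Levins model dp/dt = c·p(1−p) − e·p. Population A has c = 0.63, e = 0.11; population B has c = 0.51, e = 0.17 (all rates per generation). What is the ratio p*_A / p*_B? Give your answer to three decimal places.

A: p*_A = 1 − 0.11/0.63 = 0.8254.
B: p*_B = 1 − 0.17/0.51 = 0.6667.
p*_A / p*_B = 0.8254/0.6667 = 1.2381.

1.238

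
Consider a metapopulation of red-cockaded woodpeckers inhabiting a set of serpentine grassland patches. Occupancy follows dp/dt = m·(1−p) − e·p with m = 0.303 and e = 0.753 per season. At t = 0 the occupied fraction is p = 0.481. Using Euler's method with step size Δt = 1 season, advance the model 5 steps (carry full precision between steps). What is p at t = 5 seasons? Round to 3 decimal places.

Update rule: p ← p + [m·(1−p) − e·p]·Δt with Δt = 1.
  1  |  dp/dt·Δt = -0.204936  |  p_1 = 0.276064
  2  |  dp/dt·Δt = +0.011476  |  p_2 = 0.287540
  3  |  dp/dt·Δt = -0.000643  |  p_3 = 0.286898
  4  |  dp/dt·Δt = +0.000036  |  p_4 = 0.286934
  5  |  dp/dt·Δt = -0.000002  |  p_5 = 0.286932

0.287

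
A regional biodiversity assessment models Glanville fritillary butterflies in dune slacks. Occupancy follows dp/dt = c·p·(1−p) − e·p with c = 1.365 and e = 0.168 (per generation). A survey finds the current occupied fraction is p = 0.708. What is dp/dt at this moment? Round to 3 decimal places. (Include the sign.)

Colonization term: c·p·(1−p) = 1.365×0.708×0.2920 = 0.28219.
Extinction term: e·p = 0.11894.
dp/dt = 0.28219 − 0.11894 = 0.16325.

0.163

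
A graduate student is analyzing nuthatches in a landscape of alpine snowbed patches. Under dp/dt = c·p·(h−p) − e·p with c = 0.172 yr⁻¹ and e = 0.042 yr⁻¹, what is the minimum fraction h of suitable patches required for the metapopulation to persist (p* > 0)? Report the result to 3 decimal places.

0.244

p* = h − e/c is positive only when h > e/c.
h_min = e/c = 0.042/0.172 = 0.2442.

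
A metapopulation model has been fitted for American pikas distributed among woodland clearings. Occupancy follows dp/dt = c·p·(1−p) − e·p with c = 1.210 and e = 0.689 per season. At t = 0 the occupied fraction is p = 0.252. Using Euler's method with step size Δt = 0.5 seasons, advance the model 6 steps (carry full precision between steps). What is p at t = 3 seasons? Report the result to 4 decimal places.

0.3800

Update rule: p ← p + [c·p·(1−p) − e·p]·Δt with Δt = 0.5.
  1  |  dp/dt·Δt = +0.027226  |  p_1 = 0.279226
  2  |  dp/dt·Δt = +0.025568  |  p_2 = 0.304794
  3  |  dp/dt·Δt = +0.023195  |  p_3 = 0.327989
  4  |  dp/dt·Δt = +0.020357  |  p_4 = 0.348346
  5  |  dp/dt·Δt = +0.017330  |  p_5 = 0.365677
  6  |  dp/dt·Δt = +0.014359  |  p_6 = 0.380035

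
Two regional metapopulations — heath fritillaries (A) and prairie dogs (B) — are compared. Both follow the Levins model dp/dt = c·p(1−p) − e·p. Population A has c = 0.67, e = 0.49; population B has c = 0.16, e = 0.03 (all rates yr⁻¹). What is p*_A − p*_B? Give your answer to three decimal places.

A: p*_A = 1 − 0.49/0.67 = 0.2687.
B: p*_B = 1 − 0.03/0.16 = 0.8125.
p*_A − p*_B = 0.2687 − 0.8125 = -0.5438.

-0.544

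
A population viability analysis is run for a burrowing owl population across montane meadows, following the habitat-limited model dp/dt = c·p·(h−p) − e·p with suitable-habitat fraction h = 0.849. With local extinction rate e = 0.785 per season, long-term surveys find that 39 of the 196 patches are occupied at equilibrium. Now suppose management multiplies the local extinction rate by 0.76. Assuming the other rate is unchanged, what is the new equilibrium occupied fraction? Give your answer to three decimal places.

Observed p* = 39/196 = 0.19898.
Balance c(h−p*) = e gives c = e/(0.849 − 0.19898) = 0.785/0.65002 = 1.20766.
New p* = 0.849 − e/c = 0.849 − 0.59660/1.20766 = 0.35499.

0.355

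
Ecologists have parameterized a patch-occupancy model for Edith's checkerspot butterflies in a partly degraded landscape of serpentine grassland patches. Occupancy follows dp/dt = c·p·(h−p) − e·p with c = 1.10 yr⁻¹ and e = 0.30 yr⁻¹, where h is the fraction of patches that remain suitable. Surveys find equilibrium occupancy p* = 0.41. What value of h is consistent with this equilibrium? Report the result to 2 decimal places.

0.68

At equilibrium c(h−p*) = e, so h = p* + e/c.
h = 0.41 + 0.30/1.10 = 0.41 + 0.2727 = 0.6827.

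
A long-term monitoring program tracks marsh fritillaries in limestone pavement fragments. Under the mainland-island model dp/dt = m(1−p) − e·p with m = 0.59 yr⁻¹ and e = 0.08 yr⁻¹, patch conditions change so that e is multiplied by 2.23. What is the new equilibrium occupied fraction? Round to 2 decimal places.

Before: p* = 0.59/(0.59+0.08) = 0.8806.
After: m = 0.59, e = 0.1784; p* = 0.59/0.7684 = 0.7678.

0.77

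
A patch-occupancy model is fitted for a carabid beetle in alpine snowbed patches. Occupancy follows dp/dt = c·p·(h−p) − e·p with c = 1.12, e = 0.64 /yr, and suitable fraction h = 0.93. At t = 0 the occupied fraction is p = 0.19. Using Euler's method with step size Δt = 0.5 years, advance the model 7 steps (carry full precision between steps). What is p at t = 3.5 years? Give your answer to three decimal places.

Update rule: p ← p + [c·p·(h−p) − e·p]·Δt with Δt = 0.5.
t = 0.5: p = 0.19000 + (+0.01794) = 0.20794
t = 1: p = 0.20794 + (+0.01754) = 0.22548
t = 1.5: p = 0.22548 + (+0.01681) = 0.24228
t = 2: p = 0.24228 + (+0.01578) = 0.25806
t = 2.5: p = 0.25806 + (+0.01453) = 0.27259
t = 3: p = 0.27259 + (+0.01313) = 0.28571
t = 3.5: p = 0.28571 + (+0.01166) = 0.29737

0.297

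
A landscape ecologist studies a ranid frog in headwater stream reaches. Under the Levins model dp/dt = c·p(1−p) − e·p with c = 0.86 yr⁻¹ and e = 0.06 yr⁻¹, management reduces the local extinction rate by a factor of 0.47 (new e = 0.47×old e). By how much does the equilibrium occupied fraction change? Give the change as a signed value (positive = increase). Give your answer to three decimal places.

Before: p* = 1 − 0.06/0.86 = 0.9302.
After the change, c = 0.86, e = 0.0282, so p* = 1 − 0.0282/0.86 = 0.9672.
Δp* = 0.9672 − 0.9302 = +0.0370.

0.037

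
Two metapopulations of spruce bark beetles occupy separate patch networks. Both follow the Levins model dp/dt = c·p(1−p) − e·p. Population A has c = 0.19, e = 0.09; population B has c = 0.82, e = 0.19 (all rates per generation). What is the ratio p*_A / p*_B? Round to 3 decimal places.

0.685

A: p*_A = 1 − 0.09/0.19 = 0.5263.
B: p*_B = 1 − 0.19/0.82 = 0.7683.
p*_A / p*_B = 0.5263/0.7683 = 0.6850.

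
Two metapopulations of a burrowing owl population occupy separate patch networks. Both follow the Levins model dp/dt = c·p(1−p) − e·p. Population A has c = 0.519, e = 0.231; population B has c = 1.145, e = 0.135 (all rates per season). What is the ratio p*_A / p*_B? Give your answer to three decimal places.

A: p*_A = 1 − 0.231/0.519 = 0.5549.
B: p*_B = 1 − 0.135/1.145 = 0.8821.
p*_A / p*_B = 0.5549/0.8821 = 0.6291.

0.629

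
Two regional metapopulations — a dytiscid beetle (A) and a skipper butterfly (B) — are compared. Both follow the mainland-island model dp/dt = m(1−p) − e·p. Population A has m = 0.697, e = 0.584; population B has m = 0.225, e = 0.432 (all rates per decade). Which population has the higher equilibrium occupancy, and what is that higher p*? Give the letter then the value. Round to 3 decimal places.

A, 0.544

A: p*_A = m/(m+e) = 0.697/1.2810 = 0.5441.
B: p*_B = 0.225/0.6570 = 0.3425.
A is higher at 0.5441.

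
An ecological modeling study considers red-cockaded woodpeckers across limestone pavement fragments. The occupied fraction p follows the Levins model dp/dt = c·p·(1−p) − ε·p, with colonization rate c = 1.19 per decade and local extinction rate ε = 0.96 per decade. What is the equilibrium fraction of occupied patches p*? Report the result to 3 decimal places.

Setting dp/dt = 0 and dividing through by p* gives c·(1−p*) = ε.
So p* = 1 − ε/c = 1 − 0.96/1.19 = 1 − 0.8067 = 0.1933.

0.193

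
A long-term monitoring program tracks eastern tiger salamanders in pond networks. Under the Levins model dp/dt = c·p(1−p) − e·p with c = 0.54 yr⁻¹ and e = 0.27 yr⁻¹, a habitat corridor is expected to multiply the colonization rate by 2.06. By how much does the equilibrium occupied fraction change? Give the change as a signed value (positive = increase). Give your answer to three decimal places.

Before: p* = 1 − 0.27/0.54 = 0.5000.
After the change, c = 1.1124, e = 0.27, so p* = 1 − 0.27/1.1124 = 0.7573.
Δp* = 0.7573 − 0.5000 = +0.2573.

0.257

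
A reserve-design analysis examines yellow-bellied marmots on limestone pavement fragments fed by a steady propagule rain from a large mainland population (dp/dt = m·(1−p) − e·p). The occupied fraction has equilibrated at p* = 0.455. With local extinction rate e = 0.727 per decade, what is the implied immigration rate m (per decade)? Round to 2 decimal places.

0.61

At equilibrium m(1−p*) = e·p*, so m = e·p*/(1−p*).
m = 0.727 × 0.455 / 0.5450 = 0.3308/0.5450 = 0.6069.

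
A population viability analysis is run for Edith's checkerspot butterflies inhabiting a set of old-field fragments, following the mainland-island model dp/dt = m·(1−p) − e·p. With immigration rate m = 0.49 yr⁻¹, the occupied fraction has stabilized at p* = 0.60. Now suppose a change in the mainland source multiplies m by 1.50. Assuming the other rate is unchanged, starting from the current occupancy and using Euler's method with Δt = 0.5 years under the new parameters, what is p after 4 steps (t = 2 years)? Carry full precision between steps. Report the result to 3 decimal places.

Balance m(1−p*) = e·p* gives e = m(1−p*)/p* = 0.49×0.40000/0.60000 = 0.32667.
Starting from p₀ = 0.60000; update p ← p + (dp/dt)·Δt with the new parameters.
p: 0.60000 → 0.64900  (Δp = +0.04900)
p: 0.64900 → 0.67199  (Δp = +0.02299)
p: 0.67199 → 0.68277  (Δp = +0.01079)
p: 0.68277 → 0.68784  (Δp = +0.00506)

0.688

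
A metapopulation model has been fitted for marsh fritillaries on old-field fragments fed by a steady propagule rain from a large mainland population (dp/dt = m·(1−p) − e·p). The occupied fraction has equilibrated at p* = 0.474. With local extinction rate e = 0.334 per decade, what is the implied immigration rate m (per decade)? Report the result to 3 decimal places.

At equilibrium m(1−p*) = e·p*, so m = e·p*/(1−p*).
m = 0.334 × 0.474 / 0.5260 = 0.1583/0.5260 = 0.3010.

0.301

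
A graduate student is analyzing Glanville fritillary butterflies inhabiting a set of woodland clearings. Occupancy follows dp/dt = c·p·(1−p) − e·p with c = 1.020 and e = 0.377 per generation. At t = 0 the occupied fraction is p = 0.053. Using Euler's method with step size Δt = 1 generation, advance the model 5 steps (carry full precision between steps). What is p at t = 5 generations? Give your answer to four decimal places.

0.3856

Update rule: p ← p + [c·p·(1−p) − e·p]·Δt with Δt = 1.
p: 0.05300 → 0.08421  (Δp = +0.03121)
p: 0.08421 → 0.13113  (Δp = +0.04692)
p: 0.13113 → 0.19791  (Δp = +0.06678)
p: 0.19791 → 0.28521  (Δp = +0.08730)
p: 0.28521 → 0.38563  (Δp = +0.10042)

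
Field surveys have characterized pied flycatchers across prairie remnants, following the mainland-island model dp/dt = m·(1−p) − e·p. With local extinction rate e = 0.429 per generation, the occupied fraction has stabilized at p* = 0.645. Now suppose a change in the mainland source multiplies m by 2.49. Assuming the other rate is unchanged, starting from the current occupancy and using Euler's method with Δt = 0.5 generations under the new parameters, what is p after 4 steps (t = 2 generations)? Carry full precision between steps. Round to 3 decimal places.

Balance m(1−p*) = e·p* gives m = e·p*/(1−p*) = 0.429×0.64500/0.35500 = 0.77945.
Starting from p₀ = 0.64500; update p ← p + (dp/dt)·Δt with the new parameters.
p: 0.64500 → 0.85115  (Δp = +0.20615)
p: 0.85115 → 0.81303  (Δp = -0.03812)
p: 0.81303 → 0.82007  (Δp = +0.00705)
p: 0.82007 → 0.81877  (Δp = -0.00130)

0.819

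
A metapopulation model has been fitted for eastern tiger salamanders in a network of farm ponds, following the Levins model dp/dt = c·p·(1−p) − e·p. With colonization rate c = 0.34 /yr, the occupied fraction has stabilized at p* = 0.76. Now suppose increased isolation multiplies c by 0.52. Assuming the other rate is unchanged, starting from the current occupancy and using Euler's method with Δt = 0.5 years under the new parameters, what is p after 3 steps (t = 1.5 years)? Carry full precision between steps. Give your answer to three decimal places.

Balance c(1−p*) = e gives e = 0.34×(1 − 0.76000) = 0.08160.
Starting from p₀ = 0.76000; update p ← p + (dp/dt)·Δt with the new parameters.
t = 0.5: p = 0.76000 + (-0.01488) = 0.74512
t = 1: p = 0.74512 + (-0.01361) = 0.73150
t = 1.5: p = 0.73150 + (-0.01248) = 0.71902

0.719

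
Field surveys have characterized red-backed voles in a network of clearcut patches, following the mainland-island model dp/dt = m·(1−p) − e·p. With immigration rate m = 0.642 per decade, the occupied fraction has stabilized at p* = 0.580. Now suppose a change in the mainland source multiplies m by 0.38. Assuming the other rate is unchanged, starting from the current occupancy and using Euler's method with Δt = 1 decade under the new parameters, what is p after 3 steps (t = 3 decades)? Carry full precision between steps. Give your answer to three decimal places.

Balance m(1−p*) = e·p* gives e = m(1−p*)/p* = 0.642×0.42000/0.58000 = 0.46490.
Starting from p₀ = 0.58000; update p ← p + (dp/dt)·Δt with the new parameters.
step 1: Δp = -0.16718, p = 0.41282
step 2: Δp = -0.04867, p = 0.36415
step 3: Δp = -0.01417, p = 0.34998

0.350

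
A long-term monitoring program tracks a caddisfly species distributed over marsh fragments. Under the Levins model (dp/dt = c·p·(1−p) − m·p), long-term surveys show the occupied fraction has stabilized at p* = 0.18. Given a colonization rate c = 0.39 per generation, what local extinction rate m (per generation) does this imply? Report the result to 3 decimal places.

0.320

At equilibrium c(1−p*) = m.
m = 0.39 × (1 − 0.18) = 0.39 × 0.8200 = 0.3198.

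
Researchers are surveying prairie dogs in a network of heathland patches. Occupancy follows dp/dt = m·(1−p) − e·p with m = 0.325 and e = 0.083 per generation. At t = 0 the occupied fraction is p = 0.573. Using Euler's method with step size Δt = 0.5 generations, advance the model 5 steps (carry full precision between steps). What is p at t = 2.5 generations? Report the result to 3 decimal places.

0.725

Update rule: p ← p + [m·(1−p) − e·p]·Δt with Δt = 0.5.
t = 0.5: p = 0.57300 + (+0.04561) = 0.61861
t = 1: p = 0.61861 + (+0.03630) = 0.65491
t = 1.5: p = 0.65491 + (+0.02890) = 0.68381
t = 2: p = 0.68381 + (+0.02300) = 0.70681
t = 2.5: p = 0.70681 + (+0.01831) = 0.72512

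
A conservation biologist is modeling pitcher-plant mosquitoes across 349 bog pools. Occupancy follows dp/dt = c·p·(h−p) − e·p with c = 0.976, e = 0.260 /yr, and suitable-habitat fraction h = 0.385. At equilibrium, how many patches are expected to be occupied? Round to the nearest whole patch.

p* = h − e/c = 0.385 − 0.2664 = 0.1186.
Expected occupied patches = N × p* = 349 × 0.1186 = 41.39 ≈ 41.

41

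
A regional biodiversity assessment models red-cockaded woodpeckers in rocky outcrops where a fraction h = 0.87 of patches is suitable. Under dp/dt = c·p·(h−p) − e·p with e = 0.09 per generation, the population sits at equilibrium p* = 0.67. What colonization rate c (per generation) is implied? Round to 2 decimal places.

At equilibrium c(h−p*) = e, so c = e/(h−p*).
c = 0.09/(0.87 − 0.67) = 0.09/0.2000 = 0.4500.

0.45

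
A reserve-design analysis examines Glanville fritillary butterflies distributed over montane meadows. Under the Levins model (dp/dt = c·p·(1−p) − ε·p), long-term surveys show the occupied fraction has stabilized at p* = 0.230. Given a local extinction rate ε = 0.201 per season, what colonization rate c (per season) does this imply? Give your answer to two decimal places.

At equilibrium c(1−p*) = ε, so c = ε/(1−p*).
c = 0.201/(1 − 0.230) = 0.201/0.7700 = 0.2610.

0.26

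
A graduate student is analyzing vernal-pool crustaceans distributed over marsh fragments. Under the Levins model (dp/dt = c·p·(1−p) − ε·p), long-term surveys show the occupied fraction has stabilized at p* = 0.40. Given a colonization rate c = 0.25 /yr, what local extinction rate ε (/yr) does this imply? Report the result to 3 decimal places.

At equilibrium c(1−p*) = ε.
ε = 0.25 × (1 − 0.40) = 0.25 × 0.6000 = 0.1500.

0.150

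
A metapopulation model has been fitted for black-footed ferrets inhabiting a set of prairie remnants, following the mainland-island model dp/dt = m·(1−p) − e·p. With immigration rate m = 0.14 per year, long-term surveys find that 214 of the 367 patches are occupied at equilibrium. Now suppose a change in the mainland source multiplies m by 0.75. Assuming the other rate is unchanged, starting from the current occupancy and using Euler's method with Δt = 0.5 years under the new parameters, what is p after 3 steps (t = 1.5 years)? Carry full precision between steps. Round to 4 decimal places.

0.5634

Observed p* = 214/367 = 0.58311.
Balance m(1−p*) = e·p* gives e = m(1−p*)/p* = 0.14×0.41689/0.58311 = 0.10009.
Starting from p₀ = 0.58311; update p ← p + (dp/dt)·Δt with the new parameters.
t = 0.5: p = 0.58311 + (-0.00730) = 0.57581
t = 1: p = 0.57581 + (-0.00655) = 0.56926
t = 1.5: p = 0.56926 + (-0.00588) = 0.56339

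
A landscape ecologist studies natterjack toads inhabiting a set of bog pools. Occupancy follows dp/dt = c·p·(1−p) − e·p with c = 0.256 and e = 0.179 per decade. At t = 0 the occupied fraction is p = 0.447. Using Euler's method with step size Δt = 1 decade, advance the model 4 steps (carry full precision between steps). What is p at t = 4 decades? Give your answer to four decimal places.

Update rule: p ← p + [c·p·(1−p) − e·p]·Δt with Δt = 1.
step 1: Δp = -0.01673, p = 0.43027
step 2: Δp = -0.01426, p = 0.41601
step 3: Δp = -0.01227, p = 0.40373
step 4: Δp = -0.01064, p = 0.39309

0.3931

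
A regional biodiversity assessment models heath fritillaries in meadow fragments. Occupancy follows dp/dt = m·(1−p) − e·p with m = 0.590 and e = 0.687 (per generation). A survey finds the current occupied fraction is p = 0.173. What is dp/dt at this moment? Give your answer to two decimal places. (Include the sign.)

0.37

Colonization term: m·(1−p) = 0.590×0.8270 = 0.48793.
Extinction term: e·p = 0.11885.
dp/dt = 0.48793 − 0.11885 = 0.36908.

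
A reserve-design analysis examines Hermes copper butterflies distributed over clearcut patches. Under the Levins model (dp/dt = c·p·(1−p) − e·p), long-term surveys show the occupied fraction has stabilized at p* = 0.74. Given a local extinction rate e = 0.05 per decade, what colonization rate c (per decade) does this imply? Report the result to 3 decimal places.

0.192

At equilibrium c(1−p*) = e, so c = e/(1−p*).
c = 0.05/(1 − 0.74) = 0.05/0.2600 = 0.1923.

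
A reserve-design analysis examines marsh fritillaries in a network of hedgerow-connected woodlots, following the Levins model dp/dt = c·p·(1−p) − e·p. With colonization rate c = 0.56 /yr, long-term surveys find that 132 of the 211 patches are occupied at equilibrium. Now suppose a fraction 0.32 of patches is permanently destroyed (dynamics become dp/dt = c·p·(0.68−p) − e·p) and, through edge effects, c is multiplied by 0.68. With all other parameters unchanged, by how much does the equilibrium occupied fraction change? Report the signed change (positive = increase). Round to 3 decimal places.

Observed p* = 132/211 = 0.62559.
Balance c(1−p*) = e gives e = 0.56×(1 − 0.62559) = 0.20967.
New p* = 0.68 − e/c = 0.68 − 0.20967/0.38080 = 0.12940.
Δp* = 0.12940 − 0.62559 = -0.49619.

-0.496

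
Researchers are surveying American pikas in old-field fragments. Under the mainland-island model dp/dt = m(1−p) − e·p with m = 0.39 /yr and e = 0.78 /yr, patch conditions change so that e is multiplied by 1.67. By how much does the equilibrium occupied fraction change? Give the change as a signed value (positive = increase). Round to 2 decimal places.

-0.10

Before: p* = 0.39/(0.39+0.78) = 0.3333.
After: m = 0.39, e = 1.3026; p* = 0.39/1.6926 = 0.2304.
Δp* = 0.2304 − 0.3333 = -0.1029.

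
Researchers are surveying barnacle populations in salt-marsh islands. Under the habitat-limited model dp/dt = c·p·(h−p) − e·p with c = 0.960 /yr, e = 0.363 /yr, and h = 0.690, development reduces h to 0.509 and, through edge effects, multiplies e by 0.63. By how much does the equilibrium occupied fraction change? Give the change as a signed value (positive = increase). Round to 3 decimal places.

Before: p* = h − e/c = 0.690 − 0.363/0.960 = 0.690 − 0.3781 = 0.3119.
After: c = 0.96, e = 0.22869, h = 0.509; p* = 0.509 − 0.22869/0.96 = 0.2708.
Δp* = 0.2708 − 0.3119 = -0.0411.

-0.041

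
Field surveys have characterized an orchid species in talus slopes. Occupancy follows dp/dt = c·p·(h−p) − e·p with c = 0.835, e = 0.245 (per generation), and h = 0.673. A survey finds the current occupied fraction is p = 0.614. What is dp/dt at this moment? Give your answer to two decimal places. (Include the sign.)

-0.12

Colonization term: c·p·(h−p) = 0.835×0.614×0.0590 = 0.03025.
Extinction term: e·p = 0.15043.
dp/dt = 0.03025 − 0.15043 = -0.12018.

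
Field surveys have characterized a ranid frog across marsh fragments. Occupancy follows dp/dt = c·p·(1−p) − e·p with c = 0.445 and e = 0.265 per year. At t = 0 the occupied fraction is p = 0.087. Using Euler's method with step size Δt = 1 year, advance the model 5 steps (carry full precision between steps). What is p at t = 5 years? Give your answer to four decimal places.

Update rule: p ← p + [c·p·(1−p) − e·p]·Δt with Δt = 1.
t = 1: p = 0.08700 + (+0.01229) = 0.09929
t = 2: p = 0.09929 + (+0.01349) = 0.11278
t = 3: p = 0.11278 + (+0.01464) = 0.12742
t = 4: p = 0.12742 + (+0.01571) = 0.14313
t = 5: p = 0.14313 + (+0.01665) = 0.15977

0.1598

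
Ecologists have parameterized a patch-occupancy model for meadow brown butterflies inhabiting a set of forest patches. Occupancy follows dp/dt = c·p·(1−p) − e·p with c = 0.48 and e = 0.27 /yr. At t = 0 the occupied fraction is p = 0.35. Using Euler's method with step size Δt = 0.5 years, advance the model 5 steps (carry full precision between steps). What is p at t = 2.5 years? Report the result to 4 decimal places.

0.3821

Update rule: p ← p + [c·p·(1−p) − e·p]·Δt with Δt = 0.5.
p: 0.35000 → 0.35735  (Δp = +0.00735)
p: 0.35735 → 0.36422  (Δp = +0.00687)
p: 0.36422 → 0.37063  (Δp = +0.00641)
p: 0.37063 → 0.37658  (Δp = +0.00595)
p: 0.37658 → 0.38208  (Δp = +0.00551)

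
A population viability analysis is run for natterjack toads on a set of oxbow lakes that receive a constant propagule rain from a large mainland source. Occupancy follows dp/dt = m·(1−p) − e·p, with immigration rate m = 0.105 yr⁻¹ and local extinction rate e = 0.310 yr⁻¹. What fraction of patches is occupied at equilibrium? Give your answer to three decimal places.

Setting dp/dt = 0: m − m·p* = e·p*, so m = (m+e)·p*.
p* = m/(m+e) = 0.105/(0.105+0.310) = 0.105/0.4150 = 0.2530.

0.253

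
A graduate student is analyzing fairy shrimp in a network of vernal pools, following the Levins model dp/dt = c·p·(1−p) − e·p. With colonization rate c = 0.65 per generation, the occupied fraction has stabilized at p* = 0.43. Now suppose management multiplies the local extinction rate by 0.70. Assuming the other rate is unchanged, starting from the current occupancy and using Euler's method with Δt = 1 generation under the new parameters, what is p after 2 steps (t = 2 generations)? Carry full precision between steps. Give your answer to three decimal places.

Balance c(1−p*) = e gives e = 0.65×(1 − 0.43000) = 0.37050.
Starting from p₀ = 0.43000; update p ← p + (dp/dt)·Δt with the new parameters.
step 1: Δp = +0.04779, p = 0.47779
step 2: Δp = +0.03826, p = 0.51606

0.516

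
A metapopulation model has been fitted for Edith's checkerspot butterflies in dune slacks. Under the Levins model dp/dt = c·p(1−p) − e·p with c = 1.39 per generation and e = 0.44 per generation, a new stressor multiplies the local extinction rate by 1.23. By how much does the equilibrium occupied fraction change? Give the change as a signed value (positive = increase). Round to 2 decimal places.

Before: p* = 1 − 0.44/1.39 = 0.6835.
After the change, c = 1.39, e = 0.5412, so p* = 1 − 0.5412/1.39 = 0.6106.
Δp* = 0.6106 − 0.6835 = -0.0728.

-0.07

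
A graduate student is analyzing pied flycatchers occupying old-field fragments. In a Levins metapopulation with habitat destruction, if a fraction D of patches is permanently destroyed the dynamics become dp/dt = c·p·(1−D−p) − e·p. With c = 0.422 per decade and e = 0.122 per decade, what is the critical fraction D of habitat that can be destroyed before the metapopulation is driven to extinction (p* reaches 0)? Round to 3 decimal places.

0.711

The nontrivial equilibrium is p* = (1−D) − e/c; extinction occurs when this hits zero.
So D_crit = 1 − e/c = 1 − 0.122/0.422 = 1 − 0.2891 = 0.7109.
Note this equals the original equilibrium occupancy — the Levins extinction-debt result.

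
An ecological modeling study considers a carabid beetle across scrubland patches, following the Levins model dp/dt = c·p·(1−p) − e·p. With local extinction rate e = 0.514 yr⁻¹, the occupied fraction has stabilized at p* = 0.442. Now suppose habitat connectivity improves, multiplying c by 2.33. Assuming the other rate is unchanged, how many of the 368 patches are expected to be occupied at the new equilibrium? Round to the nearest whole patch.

280

Balance c(1−p*) = e gives c = e/(1 − 0.44200) = 0.514/0.55800 = 0.92115.
New p* = 1 − e/c = 1 − 0.51400/2.14628 = 0.76052.
Expected occupied = 368 × 0.76052 = 279.87 ≈ 280.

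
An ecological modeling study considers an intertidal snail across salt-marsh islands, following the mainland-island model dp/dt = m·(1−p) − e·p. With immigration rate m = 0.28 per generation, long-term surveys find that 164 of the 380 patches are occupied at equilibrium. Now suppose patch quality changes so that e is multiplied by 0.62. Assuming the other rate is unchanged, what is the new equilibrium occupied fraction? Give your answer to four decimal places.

Observed p* = 164/380 = 0.43158.
Balance m(1−p*) = e·p* gives e = m(1−p*)/p* = 0.28×0.56842/0.43158 = 0.36878.
New p* = m/(m+e) = 0.28000/(0.28000+0.22864) = 0.55049.

0.5505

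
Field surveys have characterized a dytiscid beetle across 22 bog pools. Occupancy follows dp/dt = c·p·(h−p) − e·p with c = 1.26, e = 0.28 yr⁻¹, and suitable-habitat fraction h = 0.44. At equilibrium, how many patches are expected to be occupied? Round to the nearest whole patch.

5

p* = h − e/c = 0.44 − 0.2222 = 0.2178.
Expected occupied patches = N × p* = 22 × 0.2178 = 4.79 ≈ 5.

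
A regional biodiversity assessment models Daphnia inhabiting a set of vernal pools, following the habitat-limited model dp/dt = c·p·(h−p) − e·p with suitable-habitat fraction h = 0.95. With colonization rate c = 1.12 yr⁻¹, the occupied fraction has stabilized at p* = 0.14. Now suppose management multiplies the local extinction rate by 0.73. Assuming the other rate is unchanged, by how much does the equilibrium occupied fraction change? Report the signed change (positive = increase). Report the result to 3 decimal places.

Balance c(h−p*) = e gives e = 1.12×(0.95 − 0.14000) = 0.90720.
New p* = 0.95 − e/c = 0.95 − 0.66226/1.12000 = 0.35870.
Δp* = 0.35870 − 0.14000 = +0.21870.

0.219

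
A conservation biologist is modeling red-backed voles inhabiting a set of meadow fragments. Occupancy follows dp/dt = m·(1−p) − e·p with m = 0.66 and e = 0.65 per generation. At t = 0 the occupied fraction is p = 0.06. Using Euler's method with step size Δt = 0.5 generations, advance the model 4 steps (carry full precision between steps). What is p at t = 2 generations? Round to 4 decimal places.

0.4975

Update rule: p ← p + [m·(1−p) − e·p]·Δt with Δt = 0.5.
step 1: Δp = +0.29070, p = 0.35070
step 2: Δp = +0.10029, p = 0.45099
step 3: Δp = +0.03460, p = 0.48559
step 4: Δp = +0.01194, p = 0.49753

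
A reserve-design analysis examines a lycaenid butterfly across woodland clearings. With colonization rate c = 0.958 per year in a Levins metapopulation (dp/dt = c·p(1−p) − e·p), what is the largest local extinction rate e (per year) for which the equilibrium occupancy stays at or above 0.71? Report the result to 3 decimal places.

1 − e/c ≥ 0.71 ⇒ e ≤ c(1 − 0.71) = 0.958 × 0.2900.
e_max = 0.2778.

0.278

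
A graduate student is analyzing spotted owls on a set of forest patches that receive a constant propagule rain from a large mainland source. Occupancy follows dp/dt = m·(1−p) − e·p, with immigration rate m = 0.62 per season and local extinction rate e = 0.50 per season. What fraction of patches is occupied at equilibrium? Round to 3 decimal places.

At equilibrium the propagule rain into empty patches balances local extinction: m(1−p*) = e·p*.
p* = m/(m+e) = 0.62/(0.62+0.50) = 0.62/1.1200 = 0.5536.

0.554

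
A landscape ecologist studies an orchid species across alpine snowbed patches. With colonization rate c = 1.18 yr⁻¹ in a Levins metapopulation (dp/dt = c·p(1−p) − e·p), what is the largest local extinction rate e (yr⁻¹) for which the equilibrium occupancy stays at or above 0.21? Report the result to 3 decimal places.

1 − e/c ≥ 0.21 ⇒ e ≤ c(1 − 0.21) = 1.18 × 0.7900.
e_max = 0.9322.

0.932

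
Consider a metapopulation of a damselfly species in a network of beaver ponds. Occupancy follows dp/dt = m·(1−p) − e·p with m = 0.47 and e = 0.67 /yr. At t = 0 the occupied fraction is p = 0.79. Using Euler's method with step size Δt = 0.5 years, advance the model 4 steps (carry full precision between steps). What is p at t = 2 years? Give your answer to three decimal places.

Update rule: p ← p + [m·(1−p) − e·p]·Δt with Δt = 0.5.
  1  |  dp/dt·Δt = -0.215300  |  p_1 = 0.574700
  2  |  dp/dt·Δt = -0.092579  |  p_2 = 0.482121
  3  |  dp/dt·Δt = -0.039809  |  p_3 = 0.442312
  4  |  dp/dt·Δt = -0.017118  |  p_4 = 0.425194

0.425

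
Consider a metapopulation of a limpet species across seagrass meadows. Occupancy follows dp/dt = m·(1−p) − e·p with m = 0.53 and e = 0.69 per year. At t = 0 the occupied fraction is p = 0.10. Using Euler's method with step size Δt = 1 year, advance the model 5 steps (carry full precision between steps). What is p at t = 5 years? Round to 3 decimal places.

0.435

Update rule: p ← p + [m·(1−p) − e·p]·Δt with Δt = 1.
step 1: Δp = +0.40800, p = 0.50800
step 2: Δp = -0.08976, p = 0.41824
step 3: Δp = +0.01975, p = 0.43799
step 4: Δp = -0.00434, p = 0.43364
step 5: Δp = +0.00096, p = 0.43460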